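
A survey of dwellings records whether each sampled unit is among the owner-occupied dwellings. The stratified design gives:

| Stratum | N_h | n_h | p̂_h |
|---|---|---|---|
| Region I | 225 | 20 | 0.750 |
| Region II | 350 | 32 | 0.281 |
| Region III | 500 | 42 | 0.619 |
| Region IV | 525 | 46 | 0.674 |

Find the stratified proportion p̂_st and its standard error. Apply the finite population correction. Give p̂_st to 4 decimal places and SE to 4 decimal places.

N = 1600; stratum weights W_h = N_h/N.
p̂_st = Σ W_h p̂_h = (225·0.750 + 350·0.281 + 500·0.619 + 525·0.674)/1600 = 0.58153
V̂(p̂_st) = Σ W_h² (1 − n_h/N_h) p̂_h(1−p̂_h)/(n_h−1):
  stratum Region I: (225/1600)²·(1 − 20/225)·0.750·0.250/19 = 0.000177805
  stratum Region II: (350/1600)²·(1 − 32/350)·0.281·0.719/31 = 0.000283354
  stratum Region III: (500/1600)²·(1 − 42/500)·0.619·0.381/41 = 0.00051455
  stratum Region IV: (525/1600)²·(1 − 46/525)·0.674·0.326/45 = 0.000479645
V̂(p̂_st) = 0.00145535; SE = √V̂ = 0.0381491

p̂_st ≈ 0.5815, SE ≈ 0.0381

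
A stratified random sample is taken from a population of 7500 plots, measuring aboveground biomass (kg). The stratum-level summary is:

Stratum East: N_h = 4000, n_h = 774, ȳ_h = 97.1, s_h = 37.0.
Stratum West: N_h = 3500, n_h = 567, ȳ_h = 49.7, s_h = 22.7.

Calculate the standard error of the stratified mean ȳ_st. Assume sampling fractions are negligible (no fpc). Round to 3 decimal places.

SE(ȳ_st) ≈ 0.837

V̂(ȳ_st) = Σ W_h² s_h²/n_h, with W_h = N_h/N and N = 7500:
  stratum East: (4000/7500)²·37.0²/774 = 0.503107
  stratum West: (3500/7500)²·22.7²/567 = 0.197917
V̂(ȳ_st) = 0.701023
SE(ȳ_st) = √0.701023 = 0.837271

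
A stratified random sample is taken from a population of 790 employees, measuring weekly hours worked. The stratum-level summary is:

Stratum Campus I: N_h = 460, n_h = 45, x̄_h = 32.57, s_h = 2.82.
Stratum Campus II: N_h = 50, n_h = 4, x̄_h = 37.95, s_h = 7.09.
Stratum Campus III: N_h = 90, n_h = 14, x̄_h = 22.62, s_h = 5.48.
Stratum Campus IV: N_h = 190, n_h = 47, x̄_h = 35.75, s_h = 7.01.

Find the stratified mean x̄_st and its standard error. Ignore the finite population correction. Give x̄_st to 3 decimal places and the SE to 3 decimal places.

x̄_st = Σ W_h x̄_h = (460·32.57 + 50·37.95 + 90·22.62 + 190·35.75)/790 = 32.54177
V̂(x̄_st) = Σ W_h² s_h²/n_h, with W_h = N_h/N and N = 790:
  stratum Campus I: (460/790)²·2.82²/45 = 0.0599166
  stratum Campus II: (50/790)²·7.09²/4 = 0.0503406
  stratum Campus III: (90/790)²·5.48²/14 = 0.0278397
  stratum Campus IV: (190/790)²·7.01²/47 = 0.0604771
V̂(x̄_st) = 0.198574
SE(x̄_st) = √0.198574 = 0.445616

x̄_st ≈ 32.542, SE ≈ 0.446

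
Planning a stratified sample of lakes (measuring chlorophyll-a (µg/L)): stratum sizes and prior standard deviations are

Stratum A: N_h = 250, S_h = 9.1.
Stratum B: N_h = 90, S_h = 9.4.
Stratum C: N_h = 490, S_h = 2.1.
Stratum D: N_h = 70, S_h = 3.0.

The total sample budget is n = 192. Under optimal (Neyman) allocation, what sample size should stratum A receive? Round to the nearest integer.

Neyman allocation: n_h = n · N_h S_h / Σ N_i S_i, with n = 192.
  stratum A: N_h·S_h = 250·9.1 = 2275.00
  stratum B: N_h·S_h = 90·9.4 = 846.00
  stratum C: N_h·S_h = 490·2.1 = 1029.00
  stratum D: N_h·S_h = 70·3.0 = 210.00
Σ N_h S_h = 4360.00
n for stratum A = 192·2275.00/4360.00 = 100.183 → 100

100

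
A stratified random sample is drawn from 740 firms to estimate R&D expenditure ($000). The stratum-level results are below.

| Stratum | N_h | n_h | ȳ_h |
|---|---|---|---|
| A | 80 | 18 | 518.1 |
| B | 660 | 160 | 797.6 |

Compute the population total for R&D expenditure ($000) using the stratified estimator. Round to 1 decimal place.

τ̂_st ≈ 567864.0

τ̂_st = Σ N_h ȳ_h = 80·518.1 + 660·797.6 = 567864.0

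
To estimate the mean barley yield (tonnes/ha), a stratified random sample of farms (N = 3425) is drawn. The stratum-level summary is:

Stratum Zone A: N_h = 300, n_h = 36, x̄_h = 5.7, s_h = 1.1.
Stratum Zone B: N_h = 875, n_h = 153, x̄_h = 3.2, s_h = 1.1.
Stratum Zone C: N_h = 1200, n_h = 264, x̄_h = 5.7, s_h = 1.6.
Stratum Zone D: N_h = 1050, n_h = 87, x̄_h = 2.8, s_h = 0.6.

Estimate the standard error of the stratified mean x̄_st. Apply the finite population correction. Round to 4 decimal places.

V̂(x̄_st) = Σ W_h² (1 − n_h/N_h) s_h²/n_h, with W_h = N_h/N and N = 3425:
  stratum Zone A: (300/3425)²·(1 − 36/300)·1.1²/36 = 0.000226927
  stratum Zone B: (875/3425)²·(1 − 153/875)·1.1²/153 = 0.00042591
  stratum Zone C: (1200/3425)²·(1 − 264/1200)·1.6²/264 = 0.000928479
  stratum Zone D: (1050/3425)²·(1 − 87/1050)·0.6²/87 = 0.000356679
V̂(x̄_st) = 0.001938
SE(x̄_st) = √0.001938 = 0.0440227

SE(x̄_st) ≈ 0.0440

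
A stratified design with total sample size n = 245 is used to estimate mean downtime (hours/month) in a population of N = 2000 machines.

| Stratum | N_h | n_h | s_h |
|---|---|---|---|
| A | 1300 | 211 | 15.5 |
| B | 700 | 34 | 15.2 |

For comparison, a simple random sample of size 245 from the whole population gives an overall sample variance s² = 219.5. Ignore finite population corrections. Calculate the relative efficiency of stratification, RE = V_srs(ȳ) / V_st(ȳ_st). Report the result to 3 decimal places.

V̂(ȳ_st) = Σ W_h² s_h²/n_h, with W_h = N_h/N and N = 2000:
  stratum A: (1300/2000)²·15.5²/211 = 0.481069
  stratum B: (700/2000)²·15.2²/34 = 0.832424
V_st = 1.31349
V_srs = s²/n = 219.5/245 = 0.895918
Relative efficiency = V_srs / V_st = 0.895918/1.31349 = 0.6821

RE ≈ 0.682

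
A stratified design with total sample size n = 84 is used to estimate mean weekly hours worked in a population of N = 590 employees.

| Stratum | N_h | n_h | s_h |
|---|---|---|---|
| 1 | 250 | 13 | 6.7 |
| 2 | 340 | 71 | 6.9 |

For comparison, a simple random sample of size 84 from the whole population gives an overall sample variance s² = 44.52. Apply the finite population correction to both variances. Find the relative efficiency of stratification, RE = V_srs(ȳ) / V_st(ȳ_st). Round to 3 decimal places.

RE ≈ 0.595

V̂(ȳ_st) = Σ W_h² (1 − n_h/N_h) s_h²/n_h, with W_h = N_h/N and N = 590:
  stratum 1: (250/590)²·(1 − 13/250)·6.7²/13 = 0.587747
  stratum 2: (340/590)²·(1 − 71/340)·6.9²/71 = 0.176184
V_st = 0.763931
V_srs = (1 − 84/590)·44.52/84 = 0.454542
Relative efficiency = V_srs / V_st = 0.454542/0.763931 = 0.5950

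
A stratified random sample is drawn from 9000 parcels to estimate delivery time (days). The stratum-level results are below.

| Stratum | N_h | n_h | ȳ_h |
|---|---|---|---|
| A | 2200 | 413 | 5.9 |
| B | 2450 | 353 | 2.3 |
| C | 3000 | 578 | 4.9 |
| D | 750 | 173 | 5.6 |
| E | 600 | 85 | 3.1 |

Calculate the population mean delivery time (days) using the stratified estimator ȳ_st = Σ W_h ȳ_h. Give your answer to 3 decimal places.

N = Σ N_h = 9000. Stratum weights W_h = N_h/N.
ȳ_st = (2200·5.9 + 2450·2.3 + 3000·4.9 + 750·5.6 + 600·3.1) / 9000 = 4.37500

ȳ_st ≈ 4.375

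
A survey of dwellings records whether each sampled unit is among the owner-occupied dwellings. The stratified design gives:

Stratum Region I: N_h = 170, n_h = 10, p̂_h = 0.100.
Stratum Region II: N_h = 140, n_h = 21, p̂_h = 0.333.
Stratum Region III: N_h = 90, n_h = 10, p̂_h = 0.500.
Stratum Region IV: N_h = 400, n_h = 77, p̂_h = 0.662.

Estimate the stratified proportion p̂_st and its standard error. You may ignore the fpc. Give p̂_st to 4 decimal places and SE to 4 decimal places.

N = 800; stratum weights W_h = N_h/N.
p̂_st = Σ W_h p̂_h = (170·0.100 + 140·0.333 + 90·0.500 + 400·0.662)/800 = 0.46677
V̂(p̂_st) = Σ W_h² p̂_h(1−p̂_h)/(n_h−1):
  stratum Region I: (170/800)²·0.100·0.900/9 = 0.000451562
  stratum Region II: (140/800)²·0.333·0.667/20 = 0.000340107
  stratum Region III: (90/800)²·0.500·0.500/9 = 0.000351563
  stratum Region IV: (400/800)²·0.662·0.338/76 = 0.000736039
V̂(p̂_st) = 0.00187927; SE = √V̂ = 0.0433506

p̂_st ≈ 0.4668, SE ≈ 0.0434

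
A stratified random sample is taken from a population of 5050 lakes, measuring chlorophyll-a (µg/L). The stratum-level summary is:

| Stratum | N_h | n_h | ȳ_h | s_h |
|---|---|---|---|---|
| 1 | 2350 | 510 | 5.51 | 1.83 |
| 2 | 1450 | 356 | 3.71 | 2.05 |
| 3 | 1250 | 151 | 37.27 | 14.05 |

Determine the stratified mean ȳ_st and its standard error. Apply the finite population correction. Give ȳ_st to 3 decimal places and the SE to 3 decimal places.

ȳ_st = Σ W_h ȳ_h = (2350·5.51 + 1450·3.71 + 1250·37.27)/5050 = 12.85455
V̂(ȳ_st) = Σ W_h² (1 − n_h/N_h) s_h²/n_h, with W_h = N_h/N and N = 5050:
  stratum 1: (2350/5050)²·(1 − 510/2350)·1.83²/510 = 0.00111336
  stratum 2: (1450/5050)²·(1 − 356/1450)·2.05²/356 = 0.000734278
  stratum 3: (1250/5050)²·(1 − 151/1250)·14.05²/151 = 0.0704208
V̂(ȳ_st) = 0.0722684
SE(ȳ_st) = √0.0722684 = 0.268828

ȳ_st ≈ 12.855, SE ≈ 0.269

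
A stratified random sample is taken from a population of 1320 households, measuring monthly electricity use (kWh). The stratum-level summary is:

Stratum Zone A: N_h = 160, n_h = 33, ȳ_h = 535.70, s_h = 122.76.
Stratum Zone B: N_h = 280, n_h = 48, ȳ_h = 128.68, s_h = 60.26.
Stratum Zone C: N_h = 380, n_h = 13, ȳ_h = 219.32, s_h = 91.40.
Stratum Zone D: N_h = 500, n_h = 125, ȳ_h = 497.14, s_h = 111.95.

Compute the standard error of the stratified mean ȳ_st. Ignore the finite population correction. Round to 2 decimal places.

V̂(ȳ_st) = Σ W_h² s_h²/n_h, with W_h = N_h/N and N = 1320:
  stratum Zone A: (160/1320)²·122.76²/33 = 6.70953
  stratum Zone B: (280/1320)²·60.26²/48 = 3.40397
  stratum Zone C: (380/1320)²·91.40²/13 = 53.256
  stratum Zone D: (500/1320)²·111.95²/125 = 14.3857
V̂(ȳ_st) = 77.7551
SE(ȳ_st) = √77.7551 = 8.81789

SE(ȳ_st) ≈ 8.82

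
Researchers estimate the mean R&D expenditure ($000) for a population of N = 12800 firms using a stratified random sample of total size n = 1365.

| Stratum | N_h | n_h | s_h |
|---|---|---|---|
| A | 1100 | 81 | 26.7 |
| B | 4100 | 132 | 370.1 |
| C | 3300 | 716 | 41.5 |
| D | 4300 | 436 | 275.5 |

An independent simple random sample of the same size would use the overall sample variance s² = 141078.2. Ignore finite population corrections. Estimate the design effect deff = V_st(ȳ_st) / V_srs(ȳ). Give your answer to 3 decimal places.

V̂(ȳ_st) = Σ W_h² s_h²/n_h, with W_h = N_h/N and N = 12800:
  stratum A: (1100/12800)²·26.7²/81 = 0.0649984
  stratum B: (4100/12800)²·370.1²/132 = 106.466
  stratum C: (3300/12800)²·41.5²/716 = 0.159879
  stratum D: (4300/12800)²·275.5²/436 = 19.646
V_st = 126.337
V_srs = s²/n = 141078.2/1365 = 103.354
deff = V_st / V_srs = 126.337/103.354 = 1.2224

deff ≈ 1.222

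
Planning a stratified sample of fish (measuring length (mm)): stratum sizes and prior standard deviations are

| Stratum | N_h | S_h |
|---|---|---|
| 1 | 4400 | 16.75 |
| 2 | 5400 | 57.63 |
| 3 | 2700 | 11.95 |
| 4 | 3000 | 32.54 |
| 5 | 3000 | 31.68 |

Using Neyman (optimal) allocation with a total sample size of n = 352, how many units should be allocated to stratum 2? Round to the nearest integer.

180

Neyman allocation: n_h = n · N_h S_h / Σ N_i S_i, with n = 352.
  stratum 1: N_h·S_h = 4400·16.75 = 73700.00
  stratum 2: N_h·S_h = 5400·57.63 = 311202.00
  stratum 3: N_h·S_h = 2700·11.95 = 32265.00
  stratum 4: N_h·S_h = 3000·32.54 = 97620.00
  stratum 5: N_h·S_h = 3000·31.68 = 95040.00
Σ N_h S_h = 609827.00
n for stratum 2 = 352·311202.00/609827.00 = 179.630 → 180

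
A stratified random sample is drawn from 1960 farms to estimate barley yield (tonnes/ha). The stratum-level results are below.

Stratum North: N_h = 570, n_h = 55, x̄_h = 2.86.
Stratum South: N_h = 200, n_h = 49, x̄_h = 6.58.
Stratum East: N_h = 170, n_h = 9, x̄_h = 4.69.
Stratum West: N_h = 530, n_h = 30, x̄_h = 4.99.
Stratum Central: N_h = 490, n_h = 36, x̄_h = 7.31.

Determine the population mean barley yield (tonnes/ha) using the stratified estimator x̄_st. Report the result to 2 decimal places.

N = Σ N_h = 1960. Stratum weights W_h = N_h/N.
x̄_st = (570·2.86 + 200·6.58 + 170·4.69 + 530·4.99 + 490·7.31) / 1960 = 5.0868

x̄_st ≈ 5.09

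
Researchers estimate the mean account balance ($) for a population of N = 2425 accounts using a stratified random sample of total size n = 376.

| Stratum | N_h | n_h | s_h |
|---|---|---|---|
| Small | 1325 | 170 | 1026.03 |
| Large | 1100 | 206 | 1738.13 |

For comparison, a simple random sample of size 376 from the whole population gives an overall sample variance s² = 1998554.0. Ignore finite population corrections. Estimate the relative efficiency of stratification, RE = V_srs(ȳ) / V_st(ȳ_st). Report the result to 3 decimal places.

V̂(ȳ_st) = Σ W_h² s_h²/n_h, with W_h = N_h/N and N = 2425:
  stratum Small: (1325/2425)²·1026.03²/170 = 1848.76
  stratum Large: (1100/2425)²·1738.13²/206 = 3017.58
V_st = 4866.34
V_srs = s²/n = 1998554.0/376 = 5315.3
Relative efficiency = V_srs / V_st = 5315.3/4866.34 = 1.0923

RE ≈ 1.092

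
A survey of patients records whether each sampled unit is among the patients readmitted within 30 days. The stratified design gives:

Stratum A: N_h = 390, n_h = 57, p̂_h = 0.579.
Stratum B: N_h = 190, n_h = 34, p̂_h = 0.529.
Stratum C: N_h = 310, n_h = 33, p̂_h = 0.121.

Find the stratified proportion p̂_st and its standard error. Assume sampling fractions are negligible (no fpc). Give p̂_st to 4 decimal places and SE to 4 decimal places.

N = 890; stratum weights W_h = N_h/N.
p̂_st = Σ W_h p̂_h = (390·0.579 + 190·0.529 + 310·0.121)/890 = 0.40880
V̂(p̂_st) = Σ W_h² p̂_h(1−p̂_h)/(n_h−1):
  stratum A: (390/890)²·0.579·0.421/56 = 0.000835837
  stratum B: (190/890)²·0.529·0.471/33 = 0.000344104
  stratum C: (310/890)²·0.121·0.879/32 = 0.000403244
V̂(p̂_st) = 0.00158319; SE = √V̂ = 0.0397893

p̂_st ≈ 0.4088, SE ≈ 0.0398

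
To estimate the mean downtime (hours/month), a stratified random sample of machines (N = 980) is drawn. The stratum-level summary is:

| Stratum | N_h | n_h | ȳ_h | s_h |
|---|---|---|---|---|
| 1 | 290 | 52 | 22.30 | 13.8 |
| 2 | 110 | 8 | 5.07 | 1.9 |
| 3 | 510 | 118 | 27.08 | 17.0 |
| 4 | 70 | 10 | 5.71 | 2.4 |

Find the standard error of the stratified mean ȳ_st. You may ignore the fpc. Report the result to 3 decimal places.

V̂(ȳ_st) = Σ W_h² s_h²/n_h, with W_h = N_h/N and N = 980:
  stratum 1: (290/980)²·13.8²/52 = 0.3207
  stratum 2: (110/980)²·1.9²/8 = 0.00568526
  stratum 3: (510/980)²·17.0²/118 = 0.663291
  stratum 4: (70/980)²·2.4²/10 = 0.00293878
V̂(ȳ_st) = 0.992615
SE(ȳ_st) = √0.992615 = 0.996301

SE(ȳ_st) ≈ 0.996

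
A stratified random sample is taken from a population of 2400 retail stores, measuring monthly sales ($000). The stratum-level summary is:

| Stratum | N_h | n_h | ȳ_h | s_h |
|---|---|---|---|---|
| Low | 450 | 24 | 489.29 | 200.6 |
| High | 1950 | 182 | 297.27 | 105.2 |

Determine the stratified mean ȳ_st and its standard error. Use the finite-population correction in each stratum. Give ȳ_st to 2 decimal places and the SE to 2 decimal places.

ȳ_st ≈ 333.27, SE ≈ 9.60

ȳ_st = Σ W_h ȳ_h = (450·489.29 + 1950·297.27)/2400 = 333.27375
V̂(ȳ_st) = Σ W_h² (1 − n_h/N_h) s_h²/n_h, with W_h = N_h/N and N = 2400:
  stratum Low: (450/2400)²·(1 − 24/450)·200.6²/24 = 55.8021
  stratum High: (1950/2400)²·(1 − 182/1950)·105.2²/182 = 36.3961
V̂(ȳ_st) = 92.1981
SE(ȳ_st) = √92.1981 = 9.60199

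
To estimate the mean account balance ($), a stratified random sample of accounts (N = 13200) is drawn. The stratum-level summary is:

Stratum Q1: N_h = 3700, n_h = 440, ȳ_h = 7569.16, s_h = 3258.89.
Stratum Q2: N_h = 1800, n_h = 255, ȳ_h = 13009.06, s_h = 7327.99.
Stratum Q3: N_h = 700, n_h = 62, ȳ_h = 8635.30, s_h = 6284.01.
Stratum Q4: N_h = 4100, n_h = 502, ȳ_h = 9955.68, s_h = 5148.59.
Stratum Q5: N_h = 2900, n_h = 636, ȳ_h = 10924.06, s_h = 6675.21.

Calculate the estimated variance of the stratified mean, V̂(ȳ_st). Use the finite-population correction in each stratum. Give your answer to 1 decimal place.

V̂(ȳ_st) ≈ 13775.2

V̂(ȳ_st) = Σ W_h² (1 − n_h/N_h) s_h²/n_h, with W_h = N_h/N and N = 13200:
  stratum Q1: (3700/13200)²·(1 − 440/3700)·3258.89²/440 = 1670.93
  stratum Q2: (1800/13200)²·(1 − 255/1800)·7327.99²/255 = 3361.11
  stratum Q3: (700/13200)²·(1 − 62/700)·6284.01²/62 = 1632.5
  stratum Q4: (4100/13200)²·(1 − 502/4100)·5148.59²/502 = 4470.64
  stratum Q5: (2900/13200)²·(1 − 636/2900)·6675.21²/636 = 2639.97
V̂(ȳ_st) = 13775.2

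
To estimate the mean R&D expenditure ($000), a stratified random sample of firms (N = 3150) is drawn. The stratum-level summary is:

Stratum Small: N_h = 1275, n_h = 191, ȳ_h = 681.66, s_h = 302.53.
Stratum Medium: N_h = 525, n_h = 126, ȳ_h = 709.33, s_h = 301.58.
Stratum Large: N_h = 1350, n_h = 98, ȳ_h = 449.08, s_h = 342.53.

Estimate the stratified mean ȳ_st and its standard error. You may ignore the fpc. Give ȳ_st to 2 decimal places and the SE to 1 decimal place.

ȳ_st ≈ 586.59, SE ≈ 17.8

ȳ_st = Σ W_h ȳ_h = (1275·681.66 + 525·709.33 + 1350·449.08)/3150 = 586.59452
V̂(ȳ_st) = Σ W_h² s_h²/n_h, with W_h = N_h/N and N = 3150:
  stratum Small: (1275/3150)²·302.53²/191 = 78.506
  stratum Medium: (525/3150)²·301.58²/126 = 20.0508
  stratum Large: (1350/3150)²·342.53²/98 = 219.896
V̂(ȳ_st) = 318.453
SE(ȳ_st) = √318.453 = 17.8452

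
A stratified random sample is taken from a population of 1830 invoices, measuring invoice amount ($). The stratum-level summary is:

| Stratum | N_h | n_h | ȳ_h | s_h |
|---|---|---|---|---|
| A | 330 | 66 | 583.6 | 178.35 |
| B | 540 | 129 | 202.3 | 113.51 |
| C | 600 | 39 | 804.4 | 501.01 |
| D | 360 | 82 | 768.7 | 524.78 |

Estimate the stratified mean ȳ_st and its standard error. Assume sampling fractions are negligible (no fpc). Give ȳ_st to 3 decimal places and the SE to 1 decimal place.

ȳ_st ≈ 579.892, SE ≈ 29.1

ȳ_st = Σ W_h ȳ_h = (330·583.6 + 540·202.3 + 600·804.4 + 360·768.7)/1830 = 579.89180
V̂(ȳ_st) = Σ W_h² s_h²/n_h, with W_h = N_h/N and N = 1830:
  stratum A: (330/1830)²·178.35²/66 = 15.6721
  stratum B: (540/1830)²·113.51²/129 = 8.69689
  stratum C: (600/1830)²·501.01²/39 = 691.876
  stratum D: (360/1830)²·524.78²/82 = 129.97
V̂(ȳ_st) = 846.216
SE(ȳ_st) = √846.216 = 29.0898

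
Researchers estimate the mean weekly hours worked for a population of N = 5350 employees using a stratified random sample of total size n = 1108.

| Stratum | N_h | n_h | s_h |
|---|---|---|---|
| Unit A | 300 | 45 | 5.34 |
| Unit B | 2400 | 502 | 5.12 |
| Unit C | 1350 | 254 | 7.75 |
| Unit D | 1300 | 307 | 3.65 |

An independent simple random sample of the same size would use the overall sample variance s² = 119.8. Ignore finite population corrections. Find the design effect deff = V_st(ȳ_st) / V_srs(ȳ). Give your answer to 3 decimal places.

deff ≈ 0.279

V̂(ȳ_st) = Σ W_h² s_h²/n_h, with W_h = N_h/N and N = 5350:
  stratum Unit A: (300/5350)²·5.34²/45 = 0.00199253
  stratum Unit B: (2400/5350)²·5.12²/502 = 0.0105088
  stratum Unit C: (1350/5350)²·7.75²/254 = 0.0150567
  stratum Unit D: (1300/5350)²·3.65²/307 = 0.00256228
V_st = 0.0301203
V_srs = s²/n = 119.8/1108 = 0.108123
deff = V_st / V_srs = 0.0301203/0.108123 = 0.2786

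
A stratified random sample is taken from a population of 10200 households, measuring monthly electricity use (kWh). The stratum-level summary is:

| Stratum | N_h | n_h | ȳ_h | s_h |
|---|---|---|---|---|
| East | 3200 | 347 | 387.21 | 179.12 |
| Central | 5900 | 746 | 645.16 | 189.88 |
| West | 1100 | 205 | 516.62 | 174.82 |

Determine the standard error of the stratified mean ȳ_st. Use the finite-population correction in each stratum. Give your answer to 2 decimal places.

V̂(ȳ_st) = Σ W_h² (1 − n_h/N_h) s_h²/n_h, with W_h = N_h/N and N = 10200:
  stratum East: (3200/10200)²·(1 − 347/3200)·179.12²/347 = 8.11353
  stratum Central: (5900/10200)²·(1 − 746/5900)·189.88²/746 = 14.1259
  stratum West: (1100/10200)²·(1 − 205/1100)·174.82²/205 = 1.41073
V̂(ȳ_st) = 23.6502
SE(ȳ_st) = √23.6502 = 4.86314

SE(ȳ_st) ≈ 4.86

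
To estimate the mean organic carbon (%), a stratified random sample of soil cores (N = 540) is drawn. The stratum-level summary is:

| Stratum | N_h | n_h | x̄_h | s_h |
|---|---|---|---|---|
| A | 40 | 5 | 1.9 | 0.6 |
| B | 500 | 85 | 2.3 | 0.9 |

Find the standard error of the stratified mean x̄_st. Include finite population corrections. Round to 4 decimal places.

V̂(x̄_st) = Σ W_h² (1 − n_h/N_h) s_h²/n_h, with W_h = N_h/N and N = 540:
  stratum A: (40/540)²·(1 − 5/40)·0.6²/5 = 0.000345679
  stratum B: (500/540)²·(1 − 85/500)·0.9²/85 = 0.00678105
V̂(x̄_st) = 0.00712672
SE(x̄_st) = √0.00712672 = 0.0844199

SE(x̄_st) ≈ 0.0844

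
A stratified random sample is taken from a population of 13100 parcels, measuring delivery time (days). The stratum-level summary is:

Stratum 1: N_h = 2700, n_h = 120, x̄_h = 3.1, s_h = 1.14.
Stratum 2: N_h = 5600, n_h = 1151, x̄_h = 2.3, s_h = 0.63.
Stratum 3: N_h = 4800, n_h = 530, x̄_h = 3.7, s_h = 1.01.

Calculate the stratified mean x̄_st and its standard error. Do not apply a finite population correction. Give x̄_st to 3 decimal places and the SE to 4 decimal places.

x̄_st = Σ W_h x̄_h = (2700·3.1 + 5600·2.3 + 4800·3.7)/13100 = 2.97786
V̂(x̄_st) = Σ W_h² s_h²/n_h, with W_h = N_h/N and N = 13100:
  stratum 1: (2700/13100)²·1.14²/120 = 0.000460059
  stratum 2: (5600/13100)²·0.63²/1151 = 6.30143e-05
  stratum 3: (4800/13100)²·1.01²/530 = 0.000258408
V̂(x̄_st) = 0.000781482
SE(x̄_st) = √0.000781482 = 0.027955

x̄_st ≈ 2.978, SE ≈ 0.0280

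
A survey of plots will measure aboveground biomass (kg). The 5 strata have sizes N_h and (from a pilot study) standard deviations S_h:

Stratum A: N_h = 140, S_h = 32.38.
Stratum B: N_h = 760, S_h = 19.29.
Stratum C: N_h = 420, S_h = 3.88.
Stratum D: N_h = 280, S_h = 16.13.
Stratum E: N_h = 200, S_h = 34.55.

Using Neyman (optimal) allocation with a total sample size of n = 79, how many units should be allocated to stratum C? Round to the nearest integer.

4

Neyman allocation: n_h = n · N_h S_h / Σ N_i S_i, with n = 79.
  stratum A: N_h·S_h = 140·32.38 = 4533.20
  stratum B: N_h·S_h = 760·19.29 = 14660.40
  stratum C: N_h·S_h = 420·3.88 = 1629.60
  stratum D: N_h·S_h = 280·16.13 = 4516.40
  stratum E: N_h·S_h = 200·34.55 = 6910.00
Σ N_h S_h = 32249.60
n for stratum C = 79·1629.60/32249.60 = 3.992 → 4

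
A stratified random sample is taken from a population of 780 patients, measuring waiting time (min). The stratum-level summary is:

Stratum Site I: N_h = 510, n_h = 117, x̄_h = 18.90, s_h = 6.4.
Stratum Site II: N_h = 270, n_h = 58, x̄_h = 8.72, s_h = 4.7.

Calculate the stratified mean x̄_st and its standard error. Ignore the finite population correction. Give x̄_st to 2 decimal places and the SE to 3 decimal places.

x̄_st ≈ 15.38, SE ≈ 0.442

x̄_st = Σ W_h x̄_h = (510·18.90 + 270·8.72)/780 = 15.37615
V̂(x̄_st) = Σ W_h² s_h²/n_h, with W_h = N_h/N and N = 780:
  stratum Site I: (510/780)²·6.4²/117 = 0.149667
  stratum Site II: (270/780)²·4.7²/58 = 0.0456358
V̂(x̄_st) = 0.195303
SE(x̄_st) = √0.195303 = 0.44193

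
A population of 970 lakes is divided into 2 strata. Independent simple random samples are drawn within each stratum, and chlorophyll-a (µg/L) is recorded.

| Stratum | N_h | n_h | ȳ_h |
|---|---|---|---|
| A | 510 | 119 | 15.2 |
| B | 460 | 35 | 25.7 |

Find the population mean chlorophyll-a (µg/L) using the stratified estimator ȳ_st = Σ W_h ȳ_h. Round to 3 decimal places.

ȳ_st ≈ 20.179

N = Σ N_h = 970. Stratum weights W_h = N_h/N.
ȳ_st = (510·15.2 + 460·25.7) / 970 = 20.17938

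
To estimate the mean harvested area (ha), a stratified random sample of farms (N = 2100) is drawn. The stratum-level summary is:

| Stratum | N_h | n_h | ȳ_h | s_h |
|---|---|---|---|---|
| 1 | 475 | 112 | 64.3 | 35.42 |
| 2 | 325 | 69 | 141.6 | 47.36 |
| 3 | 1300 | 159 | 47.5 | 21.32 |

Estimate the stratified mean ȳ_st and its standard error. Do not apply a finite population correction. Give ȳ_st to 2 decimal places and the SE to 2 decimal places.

ȳ_st = Σ W_h ȳ_h = (475·64.3 + 325·141.6 + 1300·47.5)/2100 = 65.86310
V̂(ȳ_st) = Σ W_h² s_h²/n_h, with W_h = N_h/N and N = 2100:
  stratum 1: (475/2100)²·35.42²/112 = 0.573096
  stratum 2: (325/2100)²·47.36²/69 = 0.778579
  stratum 3: (1300/2100)²·21.32²/159 = 1.09553
V̂(ȳ_st) = 2.44721
SE(ȳ_st) = √2.44721 = 1.56436

ȳ_st ≈ 65.86, SE ≈ 1.56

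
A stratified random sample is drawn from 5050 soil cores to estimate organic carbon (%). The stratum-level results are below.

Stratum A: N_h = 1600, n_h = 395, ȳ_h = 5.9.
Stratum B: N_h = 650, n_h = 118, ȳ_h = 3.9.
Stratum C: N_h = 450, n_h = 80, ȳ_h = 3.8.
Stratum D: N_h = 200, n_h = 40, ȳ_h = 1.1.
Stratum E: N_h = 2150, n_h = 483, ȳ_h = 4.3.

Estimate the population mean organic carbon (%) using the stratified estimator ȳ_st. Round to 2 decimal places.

ȳ_st ≈ 4.58

N = Σ N_h = 5050. Stratum weights W_h = N_h/N.
ȳ_st = (1600·5.9 + 650·3.9 + 450·3.8 + 200·1.1 + 2150·4.3) / 5050 = 4.5842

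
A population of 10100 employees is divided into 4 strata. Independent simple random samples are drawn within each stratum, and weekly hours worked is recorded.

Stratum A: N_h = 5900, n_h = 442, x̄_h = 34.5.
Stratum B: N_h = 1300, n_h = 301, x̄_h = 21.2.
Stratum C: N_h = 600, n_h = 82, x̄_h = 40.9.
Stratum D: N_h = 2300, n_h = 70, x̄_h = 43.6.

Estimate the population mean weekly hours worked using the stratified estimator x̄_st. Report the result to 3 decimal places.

N = Σ N_h = 10100. Stratum weights W_h = N_h/N.
x̄_st = (5900·34.5 + 1300·21.2 + 600·40.9 + 2300·43.6) / 10100 = 35.24059

x̄_st ≈ 35.241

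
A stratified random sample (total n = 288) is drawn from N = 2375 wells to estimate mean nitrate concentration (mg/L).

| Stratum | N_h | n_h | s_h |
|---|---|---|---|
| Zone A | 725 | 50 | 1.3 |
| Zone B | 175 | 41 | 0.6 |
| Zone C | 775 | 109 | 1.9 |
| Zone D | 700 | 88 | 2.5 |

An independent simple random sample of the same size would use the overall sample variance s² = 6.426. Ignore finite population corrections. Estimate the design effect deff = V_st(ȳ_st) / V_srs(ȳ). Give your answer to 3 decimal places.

deff ≈ 0.578

V̂(ȳ_st) = Σ W_h² s_h²/n_h, with W_h = N_h/N and N = 2375:
  stratum Zone A: (725/2375)²·1.3²/50 = 0.00314967
  stratum Zone B: (175/2375)²·0.6²/41 = 4.76725e-05
  stratum Zone C: (775/2375)²·1.9²/109 = 0.00352661
  stratum Zone D: (700/2375)²·2.5²/88 = 0.00616973
V_st = 0.0128937
V_srs = s²/n = 6.426/288 = 0.0223125
deff = V_st / V_srs = 0.0128937/0.0223125 = 0.5779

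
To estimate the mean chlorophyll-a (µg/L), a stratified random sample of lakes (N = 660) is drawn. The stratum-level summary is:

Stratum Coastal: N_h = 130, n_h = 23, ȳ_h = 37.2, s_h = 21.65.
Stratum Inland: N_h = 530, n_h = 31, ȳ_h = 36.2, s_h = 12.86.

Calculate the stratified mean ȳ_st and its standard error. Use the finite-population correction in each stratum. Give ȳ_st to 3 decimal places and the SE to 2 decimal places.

ȳ_st ≈ 36.397, SE ≈ 1.97

ȳ_st = Σ W_h ȳ_h = (130·37.2 + 530·36.2)/660 = 36.39697
V̂(ȳ_st) = Σ W_h² (1 − n_h/N_h) s_h²/n_h, with W_h = N_h/N and N = 660:
  stratum Coastal: (130/660)²·(1 − 23/130)·21.65²/23 = 0.65077
  stratum Inland: (530/660)²·(1 − 31/530)·12.86²/31 = 3.23898
V̂(ȳ_st) = 3.88975
SE(ȳ_st) = √3.88975 = 1.97225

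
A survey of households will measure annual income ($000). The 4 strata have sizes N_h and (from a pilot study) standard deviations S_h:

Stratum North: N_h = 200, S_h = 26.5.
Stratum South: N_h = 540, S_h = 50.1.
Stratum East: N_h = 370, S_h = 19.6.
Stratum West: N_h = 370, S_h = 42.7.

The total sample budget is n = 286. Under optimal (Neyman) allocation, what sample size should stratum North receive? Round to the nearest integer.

27

Neyman allocation: n_h = n · N_h S_h / Σ N_i S_i, with n = 286.
  stratum North: N_h·S_h = 200·26.5 = 5300.00
  stratum South: N_h·S_h = 540·50.1 = 27054.00
  stratum East: N_h·S_h = 370·19.6 = 7252.00
  stratum West: N_h·S_h = 370·42.7 = 15799.00
Σ N_h S_h = 55405.00
n for stratum North = 286·5300.00/55405.00 = 27.359 → 27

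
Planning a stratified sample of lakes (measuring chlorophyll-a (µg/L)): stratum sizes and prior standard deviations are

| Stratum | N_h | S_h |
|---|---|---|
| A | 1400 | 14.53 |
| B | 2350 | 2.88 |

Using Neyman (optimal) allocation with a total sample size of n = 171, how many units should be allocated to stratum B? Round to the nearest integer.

Neyman allocation: n_h = n · N_h S_h / Σ N_i S_i, with n = 171.
  stratum A: N_h·S_h = 1400·14.53 = 20342.00
  stratum B: N_h·S_h = 2350·2.88 = 6768.00
Σ N_h S_h = 27110.00
n for stratum B = 171·6768.00/27110.00 = 42.690 → 43

43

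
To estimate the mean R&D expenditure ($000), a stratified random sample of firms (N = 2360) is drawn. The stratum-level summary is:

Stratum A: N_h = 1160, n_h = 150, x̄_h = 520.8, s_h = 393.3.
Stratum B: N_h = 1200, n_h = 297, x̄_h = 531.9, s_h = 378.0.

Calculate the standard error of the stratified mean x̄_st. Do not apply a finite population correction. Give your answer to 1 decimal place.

V̂(x̄_st) = Σ W_h² s_h²/n_h, with W_h = N_h/N and N = 2360:
  stratum A: (1160/2360)²·393.3²/150 = 249.143
  stratum B: (1200/2360)²·378.0²/297 = 124.384
V̂(x̄_st) = 373.527
SE(x̄_st) = √373.527 = 19.3269

SE(x̄_st) ≈ 19.3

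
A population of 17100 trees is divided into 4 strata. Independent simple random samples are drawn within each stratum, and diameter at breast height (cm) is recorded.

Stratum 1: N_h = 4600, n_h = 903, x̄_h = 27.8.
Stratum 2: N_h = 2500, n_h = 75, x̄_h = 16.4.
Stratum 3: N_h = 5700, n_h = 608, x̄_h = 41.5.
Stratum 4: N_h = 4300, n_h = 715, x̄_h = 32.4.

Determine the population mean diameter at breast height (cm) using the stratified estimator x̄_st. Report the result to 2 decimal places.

N = Σ N_h = 17100. Stratum weights W_h = N_h/N.
x̄_st = (4600·27.8 + 2500·16.4 + 5700·41.5 + 4300·32.4) / 17100 = 31.8567

x̄_st ≈ 31.86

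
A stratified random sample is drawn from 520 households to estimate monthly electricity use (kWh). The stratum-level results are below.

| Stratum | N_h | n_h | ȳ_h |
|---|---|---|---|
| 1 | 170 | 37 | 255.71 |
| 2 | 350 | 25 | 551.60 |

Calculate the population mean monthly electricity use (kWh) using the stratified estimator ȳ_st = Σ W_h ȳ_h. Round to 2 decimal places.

ȳ_st ≈ 454.87

N = Σ N_h = 520. Stratum weights W_h = N_h/N.
ȳ_st = (170·255.71 + 350·551.60) / 520 = 454.8667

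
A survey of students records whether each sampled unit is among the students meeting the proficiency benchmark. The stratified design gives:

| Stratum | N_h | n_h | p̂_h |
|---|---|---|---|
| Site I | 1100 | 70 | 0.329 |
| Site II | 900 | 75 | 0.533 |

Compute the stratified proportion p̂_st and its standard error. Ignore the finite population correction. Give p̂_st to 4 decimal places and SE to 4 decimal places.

p̂_st ≈ 0.4208, SE ≈ 0.0406

N = 2000; stratum weights W_h = N_h/N.
p̂_st = Σ W_h p̂_h = (1100·0.329 + 900·0.533)/2000 = 0.42080
V̂(p̂_st) = Σ W_h² p̂_h(1−p̂_h)/(n_h−1):
  stratum Site I: (1100/2000)²·0.329·0.671/69 = 0.00096782
  stratum Site II: (900/2000)²·0.533·0.467/74 = 0.000681142
V̂(p̂_st) = 0.00164896; SE = √V̂ = 0.0406074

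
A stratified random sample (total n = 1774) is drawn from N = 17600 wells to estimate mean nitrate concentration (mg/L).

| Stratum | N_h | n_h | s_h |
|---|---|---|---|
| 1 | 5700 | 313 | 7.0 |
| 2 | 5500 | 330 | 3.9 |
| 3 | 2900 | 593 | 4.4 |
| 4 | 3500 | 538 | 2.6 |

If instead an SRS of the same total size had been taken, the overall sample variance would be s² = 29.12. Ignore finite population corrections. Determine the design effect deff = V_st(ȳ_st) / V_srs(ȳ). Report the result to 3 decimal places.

V̂(ȳ_st) = Σ W_h² s_h²/n_h, with W_h = N_h/N and N = 17600:
  stratum 1: (5700/17600)²·7.0²/313 = 0.0164201
  stratum 2: (5500/17600)²·3.9²/330 = 0.00450107
  stratum 3: (2900/17600)²·4.4²/593 = 0.000886383
  stratum 4: (3500/17600)²·2.6²/538 = 0.000496907
V_st = 0.0223045
V_srs = s²/n = 29.12/1774 = 0.0164149
deff = V_st / V_srs = 0.0223045/0.0164149 = 1.3588

deff ≈ 1.359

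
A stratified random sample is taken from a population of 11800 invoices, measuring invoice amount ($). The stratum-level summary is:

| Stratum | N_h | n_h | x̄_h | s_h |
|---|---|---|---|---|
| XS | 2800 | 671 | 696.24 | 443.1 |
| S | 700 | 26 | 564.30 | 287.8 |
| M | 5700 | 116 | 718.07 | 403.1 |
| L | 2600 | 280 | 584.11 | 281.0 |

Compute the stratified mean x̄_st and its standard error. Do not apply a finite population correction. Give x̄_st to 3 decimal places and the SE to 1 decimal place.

x̄_st ≈ 674.251, SE ≈ 19.2

x̄_st = Σ W_h x̄_h = (2800·696.24 + 700·564.30 + 5700·718.07 + 2600·584.11)/11800 = 674.25144
V̂(x̄_st) = Σ W_h² s_h²/n_h, with W_h = N_h/N and N = 11800:
  stratum XS: (2800/11800)²·443.1²/671 = 16.4753
  stratum S: (700/11800)²·287.8²/26 = 11.2109
  stratum M: (5700/11800)²·403.1²/116 = 326.854
  stratum L: (2600/11800)²·281.0²/280 = 13.6911
V̂(x̄_st) = 368.231
SE(x̄_st) = √368.231 = 19.1893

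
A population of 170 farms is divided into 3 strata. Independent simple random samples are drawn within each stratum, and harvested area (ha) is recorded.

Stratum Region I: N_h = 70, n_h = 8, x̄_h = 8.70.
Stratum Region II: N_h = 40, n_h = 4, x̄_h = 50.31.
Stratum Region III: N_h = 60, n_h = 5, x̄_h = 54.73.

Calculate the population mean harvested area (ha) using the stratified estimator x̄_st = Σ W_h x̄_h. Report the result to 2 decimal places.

x̄_st ≈ 34.74

N = Σ N_h = 170. Stratum weights W_h = N_h/N.
x̄_st = (70·8.70 + 40·50.31 + 60·54.73) / 170 = 34.7365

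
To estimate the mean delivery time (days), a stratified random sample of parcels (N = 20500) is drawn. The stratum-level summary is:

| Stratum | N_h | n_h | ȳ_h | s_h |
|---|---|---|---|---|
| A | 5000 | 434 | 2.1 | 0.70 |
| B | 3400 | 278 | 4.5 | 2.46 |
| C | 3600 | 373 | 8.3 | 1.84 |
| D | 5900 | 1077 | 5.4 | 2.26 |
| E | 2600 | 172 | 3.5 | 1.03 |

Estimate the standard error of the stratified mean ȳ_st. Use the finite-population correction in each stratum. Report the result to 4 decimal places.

SE(ȳ_st) ≈ 0.0357

V̂(ȳ_st) = Σ W_h² (1 − n_h/N_h) s_h²/n_h, with W_h = N_h/N and N = 20500:
  stratum A: (5000/20500)²·(1 − 434/5000)·0.70²/434 = 6.13345e-05
  stratum B: (3400/20500)²·(1 − 278/3400)·2.46²/278 = 0.000549831
  stratum C: (3600/20500)²·(1 − 373/3600)·1.84²/373 = 0.000250911
  stratum D: (5900/20500)²·(1 − 1077/5900)·2.26²/1077 = 0.000321117
  stratum E: (2600/20500)²·(1 − 172/2600)·1.03²/172 = 9.26532e-05
V̂(ȳ_st) = 0.00127585
SE(ȳ_st) = √0.00127585 = 0.035719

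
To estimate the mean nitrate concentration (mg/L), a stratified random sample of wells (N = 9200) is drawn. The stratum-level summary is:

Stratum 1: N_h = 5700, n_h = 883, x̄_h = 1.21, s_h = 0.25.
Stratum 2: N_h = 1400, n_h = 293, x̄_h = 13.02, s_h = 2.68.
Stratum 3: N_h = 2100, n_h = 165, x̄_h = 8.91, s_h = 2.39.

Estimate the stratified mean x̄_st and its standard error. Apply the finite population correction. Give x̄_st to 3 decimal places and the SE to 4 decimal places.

x̄_st ≈ 4.765, SE ≈ 0.0462

x̄_st = Σ W_h x̄_h = (5700·1.21 + 1400·13.02 + 2100·8.91)/9200 = 4.76478
V̂(x̄_st) = Σ W_h² (1 − n_h/N_h) s_h²/n_h, with W_h = N_h/N and N = 9200:
  stratum 1: (5700/9200)²·(1 − 883/5700)·0.25²/883 = 2.29612e-05
  stratum 2: (1400/9200)²·(1 − 293/1400)·2.68²/293 = 0.000448851
  stratum 3: (2100/9200)²·(1 − 165/2100)·2.39²/165 = 0.00166202
V̂(x̄_st) = 0.00213383
SE(x̄_st) = √0.00213383 = 0.0461934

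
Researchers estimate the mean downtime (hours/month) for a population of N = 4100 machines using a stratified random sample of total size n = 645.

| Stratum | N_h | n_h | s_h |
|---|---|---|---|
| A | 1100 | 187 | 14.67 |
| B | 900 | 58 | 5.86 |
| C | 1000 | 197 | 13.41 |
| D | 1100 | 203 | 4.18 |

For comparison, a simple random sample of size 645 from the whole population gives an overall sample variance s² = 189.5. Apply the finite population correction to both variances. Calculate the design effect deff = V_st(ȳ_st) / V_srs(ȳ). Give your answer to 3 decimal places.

deff ≈ 0.582

V̂(ȳ_st) = Σ W_h² (1 − n_h/N_h) s_h²/n_h, with W_h = N_h/N and N = 4100:
  stratum A: (1100/4100)²·(1 − 187/1100)·14.67²/187 = 0.0687566
  stratum B: (900/4100)²·(1 − 58/900)·5.86²/58 = 0.0266903
  stratum C: (1000/4100)²·(1 − 197/1000)·13.41²/197 = 0.0436053
  stratum D: (1100/4100)²·(1 − 203/1100)·4.18²/203 = 0.00505212
V_st = 0.144104
V_srs = (1 − 645/4100)·189.5/645 = 0.247579
deff = V_st / V_srs = 0.144104/0.247579 = 0.5821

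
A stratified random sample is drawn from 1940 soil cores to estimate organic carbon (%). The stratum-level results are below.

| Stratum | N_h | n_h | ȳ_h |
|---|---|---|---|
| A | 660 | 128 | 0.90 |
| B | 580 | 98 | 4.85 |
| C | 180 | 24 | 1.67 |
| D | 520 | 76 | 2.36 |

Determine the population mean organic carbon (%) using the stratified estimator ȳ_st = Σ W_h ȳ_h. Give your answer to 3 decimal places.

N = Σ N_h = 1940. Stratum weights W_h = N_h/N.
ȳ_st = (660·0.90 + 580·4.85 + 180·1.67 + 520·2.36) / 1940 = 2.54371

ȳ_st ≈ 2.544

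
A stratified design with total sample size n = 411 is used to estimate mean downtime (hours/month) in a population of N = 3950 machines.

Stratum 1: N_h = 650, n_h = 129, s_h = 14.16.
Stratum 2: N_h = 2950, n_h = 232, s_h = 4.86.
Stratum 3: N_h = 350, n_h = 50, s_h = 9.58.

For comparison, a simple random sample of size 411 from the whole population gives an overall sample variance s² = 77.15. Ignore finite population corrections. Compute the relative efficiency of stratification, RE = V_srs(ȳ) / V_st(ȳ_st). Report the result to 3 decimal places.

RE ≈ 1.657

V̂(ȳ_st) = Σ W_h² s_h²/n_h, with W_h = N_h/N and N = 3950:
  stratum 1: (650/3950)²·14.16²/129 = 0.0420891
  stratum 2: (2950/3950)²·4.86²/232 = 0.0567851
  stratum 3: (350/3950)²·9.58²/50 = 0.0144113
V_st = 0.113285
V_srs = s²/n = 77.15/411 = 0.187713
Relative efficiency = V_srs / V_st = 0.187713/0.113285 = 1.6570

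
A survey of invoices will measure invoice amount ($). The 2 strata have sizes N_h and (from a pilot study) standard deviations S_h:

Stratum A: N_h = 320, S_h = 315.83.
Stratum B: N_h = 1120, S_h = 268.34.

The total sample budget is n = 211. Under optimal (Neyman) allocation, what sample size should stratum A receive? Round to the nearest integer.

53

Neyman allocation: n_h = n · N_h S_h / Σ N_i S_i, with n = 211.
  stratum A: N_h·S_h = 320·315.83 = 101065.60
  stratum B: N_h·S_h = 1120·268.34 = 300540.80
Σ N_h S_h = 401606.40
n for stratum A = 211·101065.60/401606.40 = 53.099 → 53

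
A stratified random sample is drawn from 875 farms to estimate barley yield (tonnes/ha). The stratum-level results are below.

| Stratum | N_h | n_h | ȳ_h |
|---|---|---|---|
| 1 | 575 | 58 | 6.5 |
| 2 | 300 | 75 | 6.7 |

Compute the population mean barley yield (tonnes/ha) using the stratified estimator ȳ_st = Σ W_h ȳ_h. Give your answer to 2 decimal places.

ȳ_st ≈ 6.57

N = Σ N_h = 875. Stratum weights W_h = N_h/N.
ȳ_st = (575·6.5 + 300·6.7) / 875 = 6.5686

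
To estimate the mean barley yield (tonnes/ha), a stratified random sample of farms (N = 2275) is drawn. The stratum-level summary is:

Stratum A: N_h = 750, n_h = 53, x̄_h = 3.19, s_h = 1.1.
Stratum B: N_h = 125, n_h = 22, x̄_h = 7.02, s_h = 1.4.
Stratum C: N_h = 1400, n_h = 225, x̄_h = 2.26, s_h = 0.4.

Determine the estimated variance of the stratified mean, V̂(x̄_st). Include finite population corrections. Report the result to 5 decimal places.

V̂(x̄_st) = Σ W_h² (1 − n_h/N_h) s_h²/n_h, with W_h = N_h/N and N = 2275:
  stratum A: (750/2275)²·(1 − 53/750)·1.1²/53 = 0.0023059
  stratum B: (125/2275)²·(1 − 22/125)·1.4²/22 = 0.000221625
  stratum C: (1400/2275)²·(1 − 225/1400)·0.4²/225 = 0.000226017
V̂(x̄_st) = 0.00275354

V̂(x̄_st) ≈ 0.00275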